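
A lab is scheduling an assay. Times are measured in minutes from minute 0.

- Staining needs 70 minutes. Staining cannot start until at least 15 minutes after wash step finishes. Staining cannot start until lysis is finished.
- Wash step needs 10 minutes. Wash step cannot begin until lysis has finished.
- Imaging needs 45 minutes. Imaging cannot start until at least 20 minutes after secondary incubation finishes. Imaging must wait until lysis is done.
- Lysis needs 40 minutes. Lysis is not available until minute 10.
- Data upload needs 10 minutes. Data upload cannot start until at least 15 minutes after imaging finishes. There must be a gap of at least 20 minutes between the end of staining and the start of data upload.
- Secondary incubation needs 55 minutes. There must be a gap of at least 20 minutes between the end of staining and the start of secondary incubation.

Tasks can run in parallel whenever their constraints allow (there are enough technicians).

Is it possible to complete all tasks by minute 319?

Lysis cannot begin until its own release at minute 10. It runs from minute 10 to 10 + 40 = minute 50.
After lysis (finishes minute 50), wash step can start at minute 50 and finishes at minute 60.
Staining cannot start until wash step (finishes minute 60, plus 15-minute gap → minute 75); lysis (finishes minute 50). The controlling bound is minute 75, so staining finishes at 75 + 70 = minute 145.
After staining (finishes minute 145, plus 20-minute gap → minute 165), secondary incubation can start at minute 165 and finishes at minute 220.
Imaging has to wait for secondary incubation (finishes minute 220, plus 20-minute gap → minute 240); lysis (finishes minute 50). The latest of these is minute 240, so imaging runs minute 240 to 240 + 45 = minute 285.
Data upload has to wait for imaging (finishes minute 285, plus 15-minute gap → minute 300); staining (finishes minute 145, plus 20-minute gap → minute 165). The latest of these is minute 300, so data upload runs minute 300 to 300 + 10 = minute 310.
Every task is finished by minute 310, which is no later than the deadline of 319, so the schedule is feasible.

Yes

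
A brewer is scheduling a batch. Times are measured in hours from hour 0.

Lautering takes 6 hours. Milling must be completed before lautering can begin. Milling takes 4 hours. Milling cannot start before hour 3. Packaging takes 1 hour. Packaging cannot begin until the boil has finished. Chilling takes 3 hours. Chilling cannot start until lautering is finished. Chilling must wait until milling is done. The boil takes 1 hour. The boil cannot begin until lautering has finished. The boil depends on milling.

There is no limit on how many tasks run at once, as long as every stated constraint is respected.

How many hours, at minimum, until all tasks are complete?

Milling cannot begin until its own release at hour 3. It runs from hour 3 to 3 + 4 = hour 7.
Lautering cannot begin until milling (finishes hour 7). It runs from hour 7 to 7 + 6 = hour 13.
Chilling has to wait for lautering (finishes hour 13); milling (finishes hour 7). The latest of these is hour 13, so chilling runs hour 13 to 13 + 3 = hour 16.
For the boil: lautering (finishes hour 13); milling (finishes hour 7). Taking the maximum gives a start of hour 13, and it finishes at 13 + 1 = hour 14.
Packaging cannot begin until the boil (finishes hour 14). It runs from hour 14 to 14 + 1 = hour 15.
All tasks are finished once the last one completes. Finish times: Milling at 7, Lautering at 13, The boil at 14, Chilling at 16, Packaging at 15. The latest is hour 16.

16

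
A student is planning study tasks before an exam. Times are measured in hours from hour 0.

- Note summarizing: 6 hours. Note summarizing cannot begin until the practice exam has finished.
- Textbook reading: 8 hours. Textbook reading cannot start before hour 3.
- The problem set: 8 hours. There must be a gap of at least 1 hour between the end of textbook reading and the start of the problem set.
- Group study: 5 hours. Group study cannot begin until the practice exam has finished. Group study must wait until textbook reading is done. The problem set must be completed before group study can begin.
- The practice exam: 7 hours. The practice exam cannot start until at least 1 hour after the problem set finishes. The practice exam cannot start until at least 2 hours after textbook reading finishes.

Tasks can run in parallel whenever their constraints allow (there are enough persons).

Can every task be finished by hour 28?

No

Textbook reading cannot begin until its own release at hour 3. It runs from hour 3 to 3 + 8 = hour 11.
After textbook reading (finishes hour 11, plus 1-hour gap → hour 12), the problem set can start at hour 12 and finishes at hour 20.
The practice exam cannot start until the problem set (finishes hour 20, plus 1-hour gap → hour 21); textbook reading (finishes hour 11, plus 2-hour gap → hour 13). The controlling bound is hour 21, so the practice exam finishes at 21 + 7 = hour 28.
After the practice exam (finishes hour 28), note summarizing can start at hour 28 and finishes at hour 34.
Group study needs all of the practice exam (finishes hour 28); textbook reading (finishes hour 11); the problem set (finishes hour 20). That puts its earliest start at hour 28; it finishes at 28 + 5 = hour 33.
The earliest everything can be done is hour 34, which is after the deadline of 28, so it is not possible.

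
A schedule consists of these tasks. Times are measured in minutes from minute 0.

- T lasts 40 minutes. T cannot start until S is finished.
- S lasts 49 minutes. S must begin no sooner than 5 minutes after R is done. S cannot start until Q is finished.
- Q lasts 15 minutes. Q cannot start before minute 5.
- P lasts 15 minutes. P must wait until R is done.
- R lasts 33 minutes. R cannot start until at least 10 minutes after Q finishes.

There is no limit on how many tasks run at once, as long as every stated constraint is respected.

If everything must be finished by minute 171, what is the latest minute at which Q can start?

P has no dependents, so it just needs to finish by minute 171. Starting by 171 − 15 = minute 156 achieves that.
To finish by minute 171, T (duration 40) must start no later than minute 131.
Since T (must start by minute 131) depends on it, S must finish by minute 131. Backing off its 49-minute duration gives a latest start of minute 82.
For R: P (must start by minute 156); S (must start by minute 82, minus 5-minute gap → minute 77). The most restrictive is minute 77; with a 33-minute duration, R must start by minute 44.
Q has several dependents: R (must start by minute 44, minus 10-minute gap → minute 34); S (must start by minute 82). The earliest of those limits is minute 34, so Q must start by 34 − 15 = minute 19.

19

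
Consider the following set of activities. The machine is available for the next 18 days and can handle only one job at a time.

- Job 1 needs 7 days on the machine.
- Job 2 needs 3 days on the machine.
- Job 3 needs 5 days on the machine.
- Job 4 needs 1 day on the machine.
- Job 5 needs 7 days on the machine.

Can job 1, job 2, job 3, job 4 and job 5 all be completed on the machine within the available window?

Running back to back, the jobs need 7 + 3 + 5 + 1 + 7 = 23 days on the machine.
Since 23 > 18, they cannot all fit.

No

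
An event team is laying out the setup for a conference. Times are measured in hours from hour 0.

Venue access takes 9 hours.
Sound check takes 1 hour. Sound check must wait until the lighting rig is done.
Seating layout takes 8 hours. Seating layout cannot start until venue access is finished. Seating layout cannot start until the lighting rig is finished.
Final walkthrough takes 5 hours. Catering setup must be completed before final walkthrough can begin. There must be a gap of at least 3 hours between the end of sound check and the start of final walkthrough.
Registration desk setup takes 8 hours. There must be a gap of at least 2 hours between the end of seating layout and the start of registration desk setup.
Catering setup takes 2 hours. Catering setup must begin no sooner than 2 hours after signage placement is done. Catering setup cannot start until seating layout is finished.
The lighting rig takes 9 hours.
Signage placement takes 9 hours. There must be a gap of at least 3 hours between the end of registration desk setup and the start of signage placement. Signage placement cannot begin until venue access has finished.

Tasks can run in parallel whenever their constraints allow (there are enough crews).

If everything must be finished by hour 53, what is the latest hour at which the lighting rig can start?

5

Final walkthrough has no dependents, so it just needs to finish by hour 53. Starting by 53 − 5 = hour 48 achieves that.
Catering setup must finish before final walkthrough (must start by hour 48). With a 2-hour duration, catering setup must start by 48 − 2 = hour 46.
Signage placement must finish before catering setup (must start by hour 46, minus 2-hour gap → hour 44). With a 9-hour duration, signage placement must start by 44 − 9 = hour 35.
Since signage placement (must start by hour 35, minus 3-hour gap → hour 32) depends on it, registration desk setup must finish by hour 32. Backing off its 8-hour duration gives a latest start of hour 24.
Seating layout feeds registration desk setup (must start by hour 24, minus 2-hour gap → hour 22); catering setup (must start by hour 46). Taking the minimum, seating layout must finish by hour 22 and start by 22 − 8 = hour 14.
Sound check must finish before final walkthrough (must start by hour 48, minus 3-hour gap → hour 45). With a 1-hour duration, sound check must start by 45 − 1 = hour 44.
The lighting rig feeds seating layout (must start by hour 14); sound check (must start by hour 44). Taking the minimum, the lighting rig must finish by hour 14 and start by 14 − 9 = hour 5.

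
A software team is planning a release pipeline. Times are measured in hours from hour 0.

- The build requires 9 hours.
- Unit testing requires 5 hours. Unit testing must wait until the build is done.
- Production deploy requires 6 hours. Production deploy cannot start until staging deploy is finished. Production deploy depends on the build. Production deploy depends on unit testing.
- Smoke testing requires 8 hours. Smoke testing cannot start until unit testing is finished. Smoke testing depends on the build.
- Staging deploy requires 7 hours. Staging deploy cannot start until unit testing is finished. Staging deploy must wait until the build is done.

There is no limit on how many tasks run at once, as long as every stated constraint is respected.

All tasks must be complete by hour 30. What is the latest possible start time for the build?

3

To finish by hour 30, production deploy (duration 6) must start no later than hour 24.
Staging deploy must finish before production deploy (must start by hour 24). With a 7-hour duration, staging deploy must start by 24 − 7 = hour 17.
To finish by hour 30, smoke testing (duration 8) must start no later than hour 22.
Unit testing feeds staging deploy (must start by hour 17); smoke testing (must start by hour 22); production deploy (must start by hour 24). Taking the minimum, unit testing must finish by hour 17 and start by 17 − 5 = hour 12.
The build must finish in time for unit testing (must start by hour 12); staging deploy (must start by hour 17); smoke testing (must start by hour 22); production deploy (must start by hour 24). The tightest is hour 12, so the build must start by 12 − 9 = hour 3.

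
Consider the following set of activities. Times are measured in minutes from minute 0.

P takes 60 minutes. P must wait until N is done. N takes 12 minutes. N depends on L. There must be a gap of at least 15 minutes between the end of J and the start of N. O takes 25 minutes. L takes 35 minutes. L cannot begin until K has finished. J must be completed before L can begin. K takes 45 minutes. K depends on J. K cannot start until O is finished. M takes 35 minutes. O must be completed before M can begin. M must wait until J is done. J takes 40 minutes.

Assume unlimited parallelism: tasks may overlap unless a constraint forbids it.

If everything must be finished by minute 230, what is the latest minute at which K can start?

P has no dependents, so it just needs to finish by minute 230. Starting by 230 − 60 = minute 170 achieves that.
N has to be done before P (must start by minute 170). That means finishing by minute 170, i.e. starting by 170 − 12 = minute 158.
Since N (must start by minute 158) depends on it, L must finish by minute 158. Backing off its 35-minute duration gives a latest start of minute 123.
K has to be done before L (must start by minute 123). That means finishing by minute 123, i.e. starting by 123 − 45 = minute 78.

78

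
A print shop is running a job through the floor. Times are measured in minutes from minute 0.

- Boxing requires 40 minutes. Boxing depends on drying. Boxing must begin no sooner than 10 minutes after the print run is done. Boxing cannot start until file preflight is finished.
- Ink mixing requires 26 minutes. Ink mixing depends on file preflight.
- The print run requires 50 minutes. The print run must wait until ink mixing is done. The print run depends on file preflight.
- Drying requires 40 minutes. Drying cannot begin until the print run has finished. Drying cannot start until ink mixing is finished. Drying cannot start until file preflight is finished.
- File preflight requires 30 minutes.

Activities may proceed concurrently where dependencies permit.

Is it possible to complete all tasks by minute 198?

File preflight has no prerequisites, so it starts at minute 0 and finishes at minute 30.
Ink mixing cannot begin until file preflight (finishes minute 30). It runs from minute 30 to 30 + 26 = minute 56.
For the print run: ink mixing (finishes minute 56); file preflight (finishes minute 30). Taking the maximum gives a start of minute 56, and it finishes at 56 + 50 = minute 106.
Drying needs all of the print run (finishes minute 106); ink mixing (finishes minute 56); file preflight (finishes minute 30). That puts its earliest start at minute 106; it finishes at 106 + 40 = minute 146.
For boxing: drying (finishes minute 146); the print run (finishes minute 106, plus 10-minute gap → minute 116); file preflight (finishes minute 30). Taking the maximum gives a start of minute 146, and it finishes at 146 + 40 = minute 186.
Every task is finished by minute 186, which is no later than the deadline of 198, so the schedule is feasible.

Yes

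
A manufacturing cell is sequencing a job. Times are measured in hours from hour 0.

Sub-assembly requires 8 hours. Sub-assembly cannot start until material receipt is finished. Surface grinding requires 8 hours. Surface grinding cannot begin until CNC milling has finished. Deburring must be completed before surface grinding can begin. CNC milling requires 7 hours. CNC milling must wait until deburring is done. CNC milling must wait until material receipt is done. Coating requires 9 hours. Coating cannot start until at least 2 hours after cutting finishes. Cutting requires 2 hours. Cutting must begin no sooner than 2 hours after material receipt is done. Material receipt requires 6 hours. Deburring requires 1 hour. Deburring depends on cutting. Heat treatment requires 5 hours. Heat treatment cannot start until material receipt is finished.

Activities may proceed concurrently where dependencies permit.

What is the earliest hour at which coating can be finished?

21

Material receipt can start immediately at hour 0; it finishes at hour 6.
After material receipt (finishes hour 6, plus 2-hour gap → hour 8), cutting can start at hour 8 and finishes at hour 10.
Coating cannot begin until cutting (finishes hour 10, plus 2-hour gap → hour 12). It runs from hour 12 to 12 + 9 = hour 21.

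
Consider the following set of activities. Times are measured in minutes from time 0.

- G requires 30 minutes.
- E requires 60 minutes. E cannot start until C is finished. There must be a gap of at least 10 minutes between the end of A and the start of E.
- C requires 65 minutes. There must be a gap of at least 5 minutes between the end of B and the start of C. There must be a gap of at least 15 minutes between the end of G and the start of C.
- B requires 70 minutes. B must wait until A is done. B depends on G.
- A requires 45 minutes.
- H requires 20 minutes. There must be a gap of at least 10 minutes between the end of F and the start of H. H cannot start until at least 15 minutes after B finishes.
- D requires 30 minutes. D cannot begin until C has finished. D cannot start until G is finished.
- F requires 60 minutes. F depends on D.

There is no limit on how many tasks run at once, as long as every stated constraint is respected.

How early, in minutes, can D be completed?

215

Nothing blocks G, so it runs from minute 0 to minute 30.
A has no prerequisites, so it starts at minute 0 and finishes at minute 45.
B cannot start until A (finishes minute 45); G (finishes minute 30). The controlling bound is minute 45, so B finishes at 45 + 70 = minute 115.
C has to wait for B (finishes minute 115, plus 5-minute gap → minute 120); G (finishes minute 30, plus 15-minute gap → minute 45). The latest of these is minute 120, so C runs minute 120 to 120 + 65 = minute 185.
D has to wait for C (finishes minute 185); G (finishes minute 30). The latest of these is minute 185, so D runs minute 185 to 185 + 30 = minute 215.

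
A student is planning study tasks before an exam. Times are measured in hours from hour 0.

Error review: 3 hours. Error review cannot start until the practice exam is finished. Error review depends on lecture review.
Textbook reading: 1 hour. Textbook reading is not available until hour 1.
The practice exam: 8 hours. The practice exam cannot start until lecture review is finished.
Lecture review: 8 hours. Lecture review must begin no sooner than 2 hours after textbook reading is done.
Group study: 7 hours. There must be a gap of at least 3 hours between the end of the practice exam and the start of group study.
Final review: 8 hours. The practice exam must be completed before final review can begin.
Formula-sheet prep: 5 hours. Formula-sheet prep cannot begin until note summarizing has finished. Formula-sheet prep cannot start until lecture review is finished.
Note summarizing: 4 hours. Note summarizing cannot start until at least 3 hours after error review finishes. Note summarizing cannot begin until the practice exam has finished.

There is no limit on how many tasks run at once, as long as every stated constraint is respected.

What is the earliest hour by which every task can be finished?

35

Textbook reading cannot begin until its own release at hour 1. It runs from hour 1 to 1 + 1 = hour 2.
After textbook reading (finishes hour 2, plus 2-hour gap → hour 4), lecture review can start at hour 4 and finishes at hour 12.
The practice exam cannot begin until lecture review (finishes hour 12). It runs from hour 12 to 12 + 8 = hour 20.
Final review cannot begin until the practice exam (finishes hour 20). It runs from hour 20 to 20 + 8 = hour 28.
After the practice exam (finishes hour 20, plus 3-hour gap → hour 23), group study can start at hour 23 and finishes at hour 30.
For error review: the practice exam (finishes hour 20); lecture review (finishes hour 12). Taking the maximum gives a start of hour 20, and it finishes at 20 + 3 = hour 23.
Note summarizing cannot start until error review (finishes hour 23, plus 3-hour gap → hour 26); the practice exam (finishes hour 20). The controlling bound is hour 26, so note summarizing finishes at 26 + 4 = hour 30.
Formula-sheet prep has to wait for note summarizing (finishes hour 30); lecture review (finishes hour 12). The latest of these is hour 30, so formula-sheet prep runs hour 30 to 30 + 5 = hour 35.
All tasks are finished once the last one completes. Finish times: Textbook reading at 2, Lecture review at 12, The practice exam at 20, Error review at 23, Group study at 30, Note summarizing at 30, Formula-sheet prep at 35, Final review at 28. The latest is hour 35.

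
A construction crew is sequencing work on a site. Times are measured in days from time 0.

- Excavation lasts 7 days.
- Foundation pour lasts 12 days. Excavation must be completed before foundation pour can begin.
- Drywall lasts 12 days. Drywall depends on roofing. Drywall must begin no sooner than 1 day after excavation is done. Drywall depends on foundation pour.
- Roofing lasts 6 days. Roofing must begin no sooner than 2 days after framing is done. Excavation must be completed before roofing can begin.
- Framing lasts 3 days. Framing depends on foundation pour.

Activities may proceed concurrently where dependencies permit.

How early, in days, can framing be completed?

Excavation can start immediately at day 0; it finishes at day 7.
After excavation (finishes day 7), foundation pour can start at day 7 and finishes at day 19.
After foundation pour (finishes day 19), framing can start at day 19 and finishes at day 22.

22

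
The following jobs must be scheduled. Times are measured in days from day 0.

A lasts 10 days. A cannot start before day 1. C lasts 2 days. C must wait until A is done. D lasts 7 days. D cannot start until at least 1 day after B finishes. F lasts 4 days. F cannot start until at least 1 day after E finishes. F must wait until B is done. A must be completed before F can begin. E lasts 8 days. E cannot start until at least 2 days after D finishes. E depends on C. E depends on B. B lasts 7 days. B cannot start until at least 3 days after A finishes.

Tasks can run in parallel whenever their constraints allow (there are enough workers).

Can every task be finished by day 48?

Yes

A cannot begin until its own release at day 1. It runs from day 1 to 1 + 10 = day 11.
C waits on A (finishes day 11), so it starts at day 11 and finishes at 11 + 2 = day 13.
B cannot begin until A (finishes day 11, plus 3-day gap → day 14). It runs from day 14 to 14 + 7 = day 21.
After B (finishes day 21, plus 1-day gap → day 22), D can start at day 22 and finishes at day 29.
For E: D (finishes day 29, plus 2-day gap → day 31); C (finishes day 13); B (finishes day 21). Taking the maximum gives a start of day 31, and it finishes at 31 + 8 = day 39.
F has to wait for E (finishes day 39, plus 1-day gap → day 40); B (finishes day 21); A (finishes day 11). The latest of these is day 40, so F runs day 40 to 40 + 4 = day 44.
Every task is finished by day 44, which is no later than the deadline of 48, so the schedule is feasible.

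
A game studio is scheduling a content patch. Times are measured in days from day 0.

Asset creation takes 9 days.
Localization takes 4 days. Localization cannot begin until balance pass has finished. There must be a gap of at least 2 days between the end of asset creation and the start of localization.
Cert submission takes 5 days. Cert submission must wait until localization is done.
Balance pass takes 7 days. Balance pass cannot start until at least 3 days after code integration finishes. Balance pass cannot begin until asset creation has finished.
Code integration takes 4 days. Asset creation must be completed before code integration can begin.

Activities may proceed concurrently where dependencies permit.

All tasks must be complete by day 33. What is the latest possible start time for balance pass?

17

Cert submission must finish by day 33; it takes 5 days, so it must start by 33 − 5 = day 28.
Localization feeds into cert submission (must start by day 28); so localization must finish by day 28 and therefore start by day 24.
Balance pass must finish before localization (must start by day 24). With a 7-day duration, balance pass must start by 24 − 7 = day 17.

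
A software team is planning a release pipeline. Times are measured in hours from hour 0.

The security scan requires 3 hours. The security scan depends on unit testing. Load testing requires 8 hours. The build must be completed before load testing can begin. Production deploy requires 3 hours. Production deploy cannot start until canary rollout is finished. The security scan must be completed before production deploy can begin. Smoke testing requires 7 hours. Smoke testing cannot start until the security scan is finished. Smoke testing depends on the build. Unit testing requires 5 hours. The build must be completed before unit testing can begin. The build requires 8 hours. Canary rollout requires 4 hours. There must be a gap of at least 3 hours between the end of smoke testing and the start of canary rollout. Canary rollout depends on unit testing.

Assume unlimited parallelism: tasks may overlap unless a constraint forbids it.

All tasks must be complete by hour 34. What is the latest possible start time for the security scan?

14

Production deploy has no dependents, so it just needs to finish by hour 34. Starting by 34 − 3 = hour 31 achieves that.
Canary rollout has to be done before production deploy (must start by hour 31). That means finishing by hour 31, i.e. starting by 31 − 4 = hour 27.
Since canary rollout (must start by hour 27, minus 3-hour gap → hour 24) depends on it, smoke testing must finish by hour 24. Backing off its 7-hour duration gives a latest start of hour 17.
The security scan has several dependents: smoke testing (must start by hour 17); production deploy (must start by hour 31). The earliest of those limits is hour 17, so the security scan must start by 17 − 3 = hour 14.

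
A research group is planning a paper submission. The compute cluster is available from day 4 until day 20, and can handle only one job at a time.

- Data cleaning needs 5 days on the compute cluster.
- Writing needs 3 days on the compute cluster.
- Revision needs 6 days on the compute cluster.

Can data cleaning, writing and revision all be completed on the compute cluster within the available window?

Yes

The compute cluster window is 20 − 4 = 16 days.
Running back to back, the jobs need 5 + 3 + 6 = 14 days on the compute cluster.
Since 14 ≤ 16, they fit within the window.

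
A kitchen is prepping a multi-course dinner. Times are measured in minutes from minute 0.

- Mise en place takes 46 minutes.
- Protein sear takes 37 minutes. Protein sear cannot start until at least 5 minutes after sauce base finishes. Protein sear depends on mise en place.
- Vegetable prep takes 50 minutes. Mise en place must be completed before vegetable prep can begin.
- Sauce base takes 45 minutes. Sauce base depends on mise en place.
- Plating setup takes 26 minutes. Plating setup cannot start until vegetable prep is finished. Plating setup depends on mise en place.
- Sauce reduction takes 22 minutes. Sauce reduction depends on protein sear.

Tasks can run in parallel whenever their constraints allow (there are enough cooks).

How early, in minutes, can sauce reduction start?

133

Mise en place has no prerequisites, so it starts at minute 0 and finishes at minute 46.
Sauce base waits on mise en place (finishes minute 46), so it starts at minute 46 and finishes at 46 + 45 = minute 91.
Protein sear has to wait for sauce base (finishes minute 91, plus 5-minute gap → minute 96); mise en place (finishes minute 46). The latest of these is minute 96, so protein sear runs minute 96 to 96 + 37 = minute 133.
Sauce reduction waits on protein sear (finishes minute 133), so the earliest it can start is minute 133.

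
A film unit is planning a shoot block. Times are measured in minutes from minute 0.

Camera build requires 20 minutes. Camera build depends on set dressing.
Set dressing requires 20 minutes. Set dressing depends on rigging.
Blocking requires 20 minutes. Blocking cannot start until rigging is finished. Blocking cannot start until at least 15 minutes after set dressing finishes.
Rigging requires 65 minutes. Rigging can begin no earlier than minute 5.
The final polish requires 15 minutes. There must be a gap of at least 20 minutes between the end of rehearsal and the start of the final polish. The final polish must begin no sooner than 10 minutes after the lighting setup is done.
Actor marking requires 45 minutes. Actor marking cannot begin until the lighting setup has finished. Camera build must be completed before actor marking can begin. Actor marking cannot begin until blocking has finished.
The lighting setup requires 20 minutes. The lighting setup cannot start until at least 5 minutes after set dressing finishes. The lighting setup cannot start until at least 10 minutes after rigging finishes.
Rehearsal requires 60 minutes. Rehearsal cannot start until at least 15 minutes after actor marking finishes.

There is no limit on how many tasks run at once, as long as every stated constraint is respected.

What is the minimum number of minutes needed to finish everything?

280

Rigging cannot begin until its own release at minute 5. It runs from minute 5 to 5 + 65 = minute 70.
Set dressing cannot begin until rigging (finishes minute 70). It runs from minute 70 to 70 + 20 = minute 90.
For blocking: rigging (finishes minute 70); set dressing (finishes minute 90, plus 15-minute gap → minute 105). Taking the maximum gives a start of minute 105, and it finishes at 105 + 20 = minute 125.
Camera build waits on set dressing (finishes minute 90), so it starts at minute 90 and finishes at 90 + 20 = minute 110.
The lighting setup has to wait for set dressing (finishes minute 90, plus 5-minute gap → minute 95); rigging (finishes minute 70, plus 10-minute gap → minute 80). The latest of these is minute 95, so the lighting setup runs minute 95 to 95 + 20 = minute 115.
Actor marking needs all of the lighting setup (finishes minute 115); camera build (finishes minute 110); blocking (finishes minute 125). That puts its earliest start at minute 125; it finishes at 125 + 45 = minute 170.
Rehearsal cannot begin until actor marking (finishes minute 170, plus 15-minute gap → minute 185). It runs from minute 185 to 185 + 60 = minute 245.
For the final polish: rehearsal (finishes minute 245, plus 20-minute gap → minute 265); the lighting setup (finishes minute 115, plus 10-minute gap → minute 125). Taking the maximum gives a start of minute 265, and it finishes at 265 + 15 = minute 280.
All tasks are finished once the last one completes. Finish times: Rigging at 70, Set dressing at 90, The lighting setup at 115, Camera build at 110, Blocking at 125, Actor marking at 170, Rehearsal at 245, The final polish at 280. The latest is minute 280.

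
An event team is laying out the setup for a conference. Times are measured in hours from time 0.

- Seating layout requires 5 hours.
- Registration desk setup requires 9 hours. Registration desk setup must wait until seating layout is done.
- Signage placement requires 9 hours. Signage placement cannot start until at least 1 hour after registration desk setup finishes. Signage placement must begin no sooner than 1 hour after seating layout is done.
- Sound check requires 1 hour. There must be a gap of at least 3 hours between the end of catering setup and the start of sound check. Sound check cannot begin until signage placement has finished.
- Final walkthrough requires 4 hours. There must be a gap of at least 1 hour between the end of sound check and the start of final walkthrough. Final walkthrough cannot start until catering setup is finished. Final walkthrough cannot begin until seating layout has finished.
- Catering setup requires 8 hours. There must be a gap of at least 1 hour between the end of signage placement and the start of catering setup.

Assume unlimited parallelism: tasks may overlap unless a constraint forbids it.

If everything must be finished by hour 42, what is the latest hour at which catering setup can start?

Nothing follows final walkthrough; the deadline of hour 42 is its only limit. It must start by 42 − 4 = hour 38.
Sound check must finish before final walkthrough (must start by hour 38, minus 1-hour gap → hour 37). With a 1-hour duration, sound check must start by 37 − 1 = hour 36.
Catering setup must finish in time for sound check (must start by hour 36, minus 3-hour gap → hour 33); final walkthrough (must start by hour 38). The tightest is hour 33, so catering setup must start by 33 − 8 = hour 25.

25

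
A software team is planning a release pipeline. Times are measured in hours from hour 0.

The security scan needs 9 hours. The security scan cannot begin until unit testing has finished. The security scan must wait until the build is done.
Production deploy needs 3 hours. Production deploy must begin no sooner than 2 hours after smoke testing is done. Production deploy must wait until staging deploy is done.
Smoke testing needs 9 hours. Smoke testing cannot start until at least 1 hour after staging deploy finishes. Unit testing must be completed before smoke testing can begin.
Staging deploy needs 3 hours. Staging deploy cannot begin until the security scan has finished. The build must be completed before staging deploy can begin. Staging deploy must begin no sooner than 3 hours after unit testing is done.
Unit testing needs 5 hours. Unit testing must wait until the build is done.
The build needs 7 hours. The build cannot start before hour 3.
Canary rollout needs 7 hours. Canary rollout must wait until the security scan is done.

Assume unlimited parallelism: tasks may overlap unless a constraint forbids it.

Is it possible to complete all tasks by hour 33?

No

After its own release at hour 3, the build can start at hour 3 and finishes at hour 10.
Unit testing cannot begin until the build (finishes hour 10). It runs from hour 10 to 10 + 5 = hour 15.
The security scan cannot start until unit testing (finishes hour 15); the build (finishes hour 10). The controlling bound is hour 15, so the security scan finishes at 15 + 9 = hour 24.
Canary rollout cannot begin until the security scan (finishes hour 24). It runs from hour 24 to 24 + 7 = hour 31.
For staging deploy: the security scan (finishes hour 24); the build (finishes hour 10); unit testing (finishes hour 15, plus 3-hour gap → hour 18). Taking the maximum gives a start of hour 24, and it finishes at 24 + 3 = hour 27.
Smoke testing cannot start until staging deploy (finishes hour 27, plus 1-hour gap → hour 28); unit testing (finishes hour 15). The controlling bound is hour 28, so smoke testing finishes at 28 + 9 = hour 37.
Production deploy cannot start until smoke testing (finishes hour 37, plus 2-hour gap → hour 39); staging deploy (finishes hour 27). The controlling bound is hour 39, so production deploy finishes at 39 + 3 = hour 42.
The earliest everything can be done is hour 42, which is after the deadline of 33, so it is not possible.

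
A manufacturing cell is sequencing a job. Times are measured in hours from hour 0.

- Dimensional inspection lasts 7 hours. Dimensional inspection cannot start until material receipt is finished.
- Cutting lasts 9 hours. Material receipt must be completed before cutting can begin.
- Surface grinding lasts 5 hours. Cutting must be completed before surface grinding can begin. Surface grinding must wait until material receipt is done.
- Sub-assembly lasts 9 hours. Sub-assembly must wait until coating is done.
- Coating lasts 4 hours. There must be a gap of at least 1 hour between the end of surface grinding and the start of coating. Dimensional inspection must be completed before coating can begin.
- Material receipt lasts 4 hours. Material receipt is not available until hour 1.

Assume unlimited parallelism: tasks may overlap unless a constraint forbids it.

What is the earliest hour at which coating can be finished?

24

Material receipt waits on its own release at hour 1, so it starts at hour 1 and finishes at 1 + 4 = hour 5.
After material receipt (finishes hour 5), dimensional inspection can start at hour 5 and finishes at hour 12.
After material receipt (finishes hour 5), cutting can start at hour 5 and finishes at hour 14.
For surface grinding: cutting (finishes hour 14); material receipt (finishes hour 5). Taking the maximum gives a start of hour 14, and it finishes at 14 + 5 = hour 19.
Coating has to wait for surface grinding (finishes hour 19, plus 1-hour gap → hour 20); dimensional inspection (finishes hour 12). The latest of these is hour 20, so coating runs hour 20 to 20 + 4 = hour 24.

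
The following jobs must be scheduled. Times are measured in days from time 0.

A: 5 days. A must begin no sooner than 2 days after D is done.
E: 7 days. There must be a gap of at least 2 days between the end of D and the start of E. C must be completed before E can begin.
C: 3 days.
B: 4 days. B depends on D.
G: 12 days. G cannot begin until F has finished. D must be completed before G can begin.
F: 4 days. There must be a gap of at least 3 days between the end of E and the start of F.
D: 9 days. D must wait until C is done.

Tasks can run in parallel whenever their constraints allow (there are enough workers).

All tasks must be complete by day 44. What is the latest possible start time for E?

18

G must finish by day 44; it takes 12 days, so it must start by 44 − 12 = day 32.
F has to be done before G (must start by day 32). That means finishing by day 32, i.e. starting by 32 − 4 = day 28.
Since F (must start by day 28, minus 3-day gap → day 25) depends on it, E must finish by day 25. Backing off its 7-day duration gives a latest start of day 18.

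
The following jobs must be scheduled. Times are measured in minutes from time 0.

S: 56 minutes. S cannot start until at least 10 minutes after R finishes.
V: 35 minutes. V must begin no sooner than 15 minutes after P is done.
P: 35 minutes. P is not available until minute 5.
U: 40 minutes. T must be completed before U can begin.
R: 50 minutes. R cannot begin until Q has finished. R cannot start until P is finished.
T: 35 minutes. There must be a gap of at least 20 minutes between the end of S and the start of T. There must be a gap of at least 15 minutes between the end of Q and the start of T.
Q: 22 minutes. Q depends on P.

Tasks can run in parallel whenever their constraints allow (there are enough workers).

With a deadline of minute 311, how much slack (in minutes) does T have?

P waits on its own release at minute 5, so it starts at minute 5 and finishes at 5 + 35 = minute 40.
Q waits on P (finishes minute 40), so it starts at minute 40 and finishes at 40 + 22 = minute 62.
R has to wait for Q (finishes minute 62); P (finishes minute 40). The latest of these is minute 62, so R runs minute 62 to 62 + 50 = minute 112.
After R (finishes minute 112, plus 10-minute gap → minute 122), S can start at minute 122 and finishes at minute 178.
T needs all of S (finishes minute 178, plus 20-minute gap → minute 198); Q (finishes minute 62, plus 15-minute gap → minute 77). That puts its earliest start at minute 198; it finishes at 198 + 35 = minute 233.

Working backward from the deadline:
To finish by minute 311, U (duration 40) must start no later than minute 271.
T has to be done before U (must start by minute 271). That means finishing by minute 271, i.e. starting by 271 − 35 = minute 236.
So T can start as early as minute 198 and as late as minute 236, giving 236 − 198 = 38 minutes of slack.

38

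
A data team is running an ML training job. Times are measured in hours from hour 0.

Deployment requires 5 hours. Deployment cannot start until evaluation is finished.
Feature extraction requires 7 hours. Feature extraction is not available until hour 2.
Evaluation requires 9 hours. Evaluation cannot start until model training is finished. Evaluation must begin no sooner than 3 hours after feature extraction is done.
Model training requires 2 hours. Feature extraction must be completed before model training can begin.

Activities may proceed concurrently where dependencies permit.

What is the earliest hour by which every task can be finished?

Feature extraction cannot begin until its own release at hour 2. It runs from hour 2 to 2 + 7 = hour 9.
After feature extraction (finishes hour 9), model training can start at hour 9 and finishes at hour 11.
Evaluation needs all of model training (finishes hour 11); feature extraction (finishes hour 9, plus 3-hour gap → hour 12). That puts its earliest start at hour 12; it finishes at 12 + 9 = hour 21.
Deployment waits on evaluation (finishes hour 21), so it starts at hour 21 and finishes at 21 + 5 = hour 26.
All tasks are finished once the last one completes. Finish times: Feature extraction at 9, Model training at 11, Evaluation at 21, Deployment at 26. The latest is hour 26.

26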